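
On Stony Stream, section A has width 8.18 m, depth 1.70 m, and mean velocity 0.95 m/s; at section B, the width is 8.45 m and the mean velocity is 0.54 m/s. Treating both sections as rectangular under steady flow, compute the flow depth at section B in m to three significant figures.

2.90 m

Q = A₁V₁ = (8.18×1.70) × 0.95 = 13.21 m³/s
d₂ = Q/(b₂ V₂) = 13.21/(8.45×0.54) = 2.895 m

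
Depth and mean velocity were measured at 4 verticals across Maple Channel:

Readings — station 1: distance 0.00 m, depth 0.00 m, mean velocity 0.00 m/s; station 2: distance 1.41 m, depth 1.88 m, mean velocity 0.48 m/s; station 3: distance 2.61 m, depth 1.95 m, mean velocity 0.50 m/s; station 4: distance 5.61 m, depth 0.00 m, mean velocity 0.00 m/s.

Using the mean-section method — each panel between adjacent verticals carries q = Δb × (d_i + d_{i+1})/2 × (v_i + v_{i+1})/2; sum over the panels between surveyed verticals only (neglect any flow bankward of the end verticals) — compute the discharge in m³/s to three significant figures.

2.18 m³/s

Panel 1-2: Δb = 1.41 m, d̄ = (0.00+1.88)/2 = 0.94, v̄ = (0.00+0.48)/2 = 0.24 → q = 1.41×0.94×0.24 = 0.3181 m³/s
Panel 2-3: Δb = 1.2 m, d̄ = (1.88+1.95)/2 = 1.915, v̄ = (0.48+0.50)/2 = 0.49 → q = 1.2×1.915×0.49 = 1.126 m³/s
Panel 3-4: Δb = 3 m, d̄ = (1.95+0.00)/2 = 0.975, v̄ = (0.50+0.00)/2 = 0.25 → q = 3×0.975×0.25 = 0.7313 m³/s
Q = Σ q = 2.175 m³/s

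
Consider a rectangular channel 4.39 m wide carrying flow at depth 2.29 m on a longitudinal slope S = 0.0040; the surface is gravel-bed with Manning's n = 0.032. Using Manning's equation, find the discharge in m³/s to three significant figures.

21.4 m³/s

A = b·y = 4.39 × 2.29 = 10.05 m²
P = b + 2y = 4.39 + 2×2.29 = 8.970 m
R = A/P = 10.05/8.970 = 1.121 m
Q = (1/n)·A·R^(2/3)·S^(1/2) = (1/0.032) × 10.05 × 1.121^(2/3) × 0.0040^(1/2) = 21.44 m³/s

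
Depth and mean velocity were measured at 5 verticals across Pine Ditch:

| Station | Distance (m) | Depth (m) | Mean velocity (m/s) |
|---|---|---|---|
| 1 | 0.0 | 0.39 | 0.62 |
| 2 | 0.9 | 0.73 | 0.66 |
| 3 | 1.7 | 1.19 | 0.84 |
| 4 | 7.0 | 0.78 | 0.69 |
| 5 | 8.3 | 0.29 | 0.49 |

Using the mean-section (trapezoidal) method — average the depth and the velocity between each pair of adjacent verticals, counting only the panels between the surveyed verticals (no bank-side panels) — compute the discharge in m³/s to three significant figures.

5.30 m³/s

Panel 1-2: Δb = 0.9 m, d̄ = (0.39+0.73)/2 = 0.56, v̄ = (0.62+0.66)/2 = 0.64 → q = 0.9×0.56×0.64 = 0.3226 m³/s
Panel 2-3: Δb = 0.8 m, d̄ = (0.73+1.19)/2 = 0.96, v̄ = (0.66+0.84)/2 = 0.75 → q = 0.8×0.96×0.75 = 0.5760 m³/s
Panel 3-4: Δb = 5.3 m, d̄ = (1.19+0.78)/2 = 0.985, v̄ = (0.84+0.69)/2 = 0.765 → q = 5.3×0.985×0.765 = 3.994 m³/s
Panel 4-5: Δb = 1.3 m, d̄ = (0.78+0.29)/2 = 0.535, v̄ = (0.69+0.49)/2 = 0.59 → q = 1.3×0.535×0.59 = 0.4103 m³/s
Q = Σ q = 5.303 m³/s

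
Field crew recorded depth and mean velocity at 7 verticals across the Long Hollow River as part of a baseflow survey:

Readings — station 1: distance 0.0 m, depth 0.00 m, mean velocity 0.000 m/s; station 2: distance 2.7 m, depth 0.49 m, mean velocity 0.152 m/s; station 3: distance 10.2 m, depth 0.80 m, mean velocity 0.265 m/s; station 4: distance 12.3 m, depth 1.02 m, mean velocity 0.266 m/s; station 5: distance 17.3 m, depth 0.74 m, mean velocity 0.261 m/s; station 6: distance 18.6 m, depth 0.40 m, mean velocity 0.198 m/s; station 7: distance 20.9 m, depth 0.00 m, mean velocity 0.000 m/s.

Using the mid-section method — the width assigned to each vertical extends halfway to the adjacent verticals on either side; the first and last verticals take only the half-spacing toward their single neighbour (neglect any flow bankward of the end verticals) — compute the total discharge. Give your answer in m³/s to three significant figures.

3.11 m³/s

w_2 = (10.2 − 0.0)/2 = 5.1 m; q_2 = 0.152 × 0.49 × 5.1 = 0.3798 m³/s
w_3 = (12.3 − 2.7)/2 = 4.8 m; q_3 = 0.265 × 0.80 × 4.8 = 1.018 m³/s
w_4 = (17.3 − 10.2)/2 = 3.55 m; q_4 = 0.266 × 1.02 × 3.55 = 0.9632 m³/s
w_5 = (18.6 − 12.3)/2 = 3.15 m; q_5 = 0.261 × 0.74 × 3.15 = 0.6084 m³/s
w_6 = (20.9 − 17.3)/2 = 1.8 m; q_6 = 0.198 × 0.40 × 1.8 = 0.1426 m³/s
Stations 1, 7 contribute zero (depth or velocity is 0).
Q = Σ qᵢ = 3.112 m³/s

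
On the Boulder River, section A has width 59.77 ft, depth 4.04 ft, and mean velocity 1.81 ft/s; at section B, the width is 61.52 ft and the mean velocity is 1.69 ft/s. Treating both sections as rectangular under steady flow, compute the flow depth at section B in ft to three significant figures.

Q = A₁V₁ = (59.77×4.04) × 1.81 = 437.1 ft³/s
d₂ = Q/(b₂ V₂) = 437.1/(61.52×1.69) = 4.204 ft

4.20 ft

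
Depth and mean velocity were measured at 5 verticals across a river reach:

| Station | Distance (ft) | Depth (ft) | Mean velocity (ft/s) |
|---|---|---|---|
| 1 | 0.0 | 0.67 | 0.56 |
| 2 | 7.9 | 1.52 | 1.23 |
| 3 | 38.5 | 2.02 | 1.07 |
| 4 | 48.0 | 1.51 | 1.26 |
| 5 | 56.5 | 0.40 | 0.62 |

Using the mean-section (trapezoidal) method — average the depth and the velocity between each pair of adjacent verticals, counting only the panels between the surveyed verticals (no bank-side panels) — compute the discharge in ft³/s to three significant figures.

Panel 1-2: Δb = 7.9 ft, d̄ = (0.67+1.52)/2 = 1.095, v̄ = (0.56+1.23)/2 = 0.895 → q = 7.9×1.095×0.895 = 7.742 ft³/s
Panel 2-3: Δb = 30.6 ft, d̄ = (1.52+2.02)/2 = 1.77, v̄ = (1.23+1.07)/2 = 1.15 → q = 30.6×1.77×1.15 = 62.29 ft³/s
Panel 3-4: Δb = 9.5 ft, d̄ = (2.02+1.51)/2 = 1.765, v̄ = (1.07+1.26)/2 = 1.165 → q = 9.5×1.765×1.165 = 19.53 ft³/s
Panel 4-5: Δb = 8.5 ft, d̄ = (1.51+0.40)/2 = 0.955, v̄ = (1.26+0.62)/2 = 0.94 → q = 8.5×0.955×0.94 = 7.630 ft³/s
Q = Σ q = 97.19 ft³/s

97.2 ft³/s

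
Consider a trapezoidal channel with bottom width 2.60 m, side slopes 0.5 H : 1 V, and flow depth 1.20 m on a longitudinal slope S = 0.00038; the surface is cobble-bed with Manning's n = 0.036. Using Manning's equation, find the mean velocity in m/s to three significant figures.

0.438 m/s

A = (b + z·y)·y = (2.60 + 0.5×1.20)×1.20 = 3.840 m²
P = b + 2y√(1+z²) = 2.60 + 2×1.20×√(1+0.5²) = 5.283 m
R = A/P = 3.840/5.283 = 0.7268 m
Q = (1/n)·A·R^(2/3)·S^(1/2) = (1/0.036) × 3.840 × 0.7268^(2/3) × 0.00038^(1/2) = 1.681 m³/s
V = Q/A = 1.681/3.840 = 0.4377 m/s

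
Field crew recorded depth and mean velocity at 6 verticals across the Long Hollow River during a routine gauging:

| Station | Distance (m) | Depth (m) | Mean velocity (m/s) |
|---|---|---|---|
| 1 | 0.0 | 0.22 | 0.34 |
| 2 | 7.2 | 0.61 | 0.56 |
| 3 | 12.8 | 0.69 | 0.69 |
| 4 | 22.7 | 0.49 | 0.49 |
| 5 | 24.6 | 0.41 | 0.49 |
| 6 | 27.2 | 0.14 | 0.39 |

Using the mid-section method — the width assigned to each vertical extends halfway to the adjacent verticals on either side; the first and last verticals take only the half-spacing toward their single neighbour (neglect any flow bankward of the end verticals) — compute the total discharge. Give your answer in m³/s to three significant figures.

8.08 m³/s

w_1 = (7.2 − 0.0)/2 = 3.6 m; q_1 = 0.34 × 0.22 × 3.6 = 0.2693 m³/s
w_2 = (12.8 − 0.0)/2 = 6.4 m; q_2 = 0.56 × 0.61 × 6.4 = 2.186 m³/s
w_3 = (22.7 − 7.2)/2 = 7.75 m; q_3 = 0.69 × 0.69 × 7.75 = 3.690 m³/s
w_4 = (24.6 − 12.8)/2 = 5.9 m; q_4 = 0.49 × 0.49 × 5.9 = 1.417 m³/s
w_5 = (27.2 − 22.7)/2 = 2.25 m; q_5 = 0.49 × 0.41 × 2.25 = 0.4520 m³/s
w_6 = (27.2 − 24.6)/2 = 1.3 m; q_6 = 0.39 × 0.14 × 1.3 = 0.07098 m³/s
Q = Σ qᵢ = 8.085 m³/s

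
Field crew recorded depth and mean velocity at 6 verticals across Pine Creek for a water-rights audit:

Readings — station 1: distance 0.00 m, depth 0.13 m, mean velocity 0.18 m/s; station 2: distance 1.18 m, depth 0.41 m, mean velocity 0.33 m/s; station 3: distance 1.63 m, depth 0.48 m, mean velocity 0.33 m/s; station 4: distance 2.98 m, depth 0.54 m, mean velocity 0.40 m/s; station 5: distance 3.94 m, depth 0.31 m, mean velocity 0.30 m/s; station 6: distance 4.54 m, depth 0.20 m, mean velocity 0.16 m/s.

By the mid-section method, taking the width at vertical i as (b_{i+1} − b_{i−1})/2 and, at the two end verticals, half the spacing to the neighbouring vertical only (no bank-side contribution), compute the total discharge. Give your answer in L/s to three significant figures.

598 L/s

w_1 = (1.18 − 0.00)/2 = 0.59 m; q_1 = 0.18 × 0.13 × 0.59 = 0.01381 m³/s
w_2 = (1.63 − 0.00)/2 = 0.815 m; q_2 = 0.33 × 0.41 × 0.815 = 0.1103 m³/s
w_3 = (2.98 − 1.18)/2 = 0.9 m; q_3 = 0.33 × 0.48 × 0.9 = 0.1426 m³/s
w_4 = (3.94 − 1.63)/2 = 1.155 m; q_4 = 0.40 × 0.54 × 1.155 = 0.2495 m³/s
w_5 = (4.54 − 2.98)/2 = 0.78 m; q_5 = 0.30 × 0.31 × 0.78 = 0.07254 m³/s
w_6 = (4.54 − 3.94)/2 = 0.3 m; q_6 = 0.16 × 0.20 × 0.3 = 0.009600 m³/s
Q = Σ qᵢ = 0.5983 m³/s
= 0.5983 × 1000 = 598.3 L/s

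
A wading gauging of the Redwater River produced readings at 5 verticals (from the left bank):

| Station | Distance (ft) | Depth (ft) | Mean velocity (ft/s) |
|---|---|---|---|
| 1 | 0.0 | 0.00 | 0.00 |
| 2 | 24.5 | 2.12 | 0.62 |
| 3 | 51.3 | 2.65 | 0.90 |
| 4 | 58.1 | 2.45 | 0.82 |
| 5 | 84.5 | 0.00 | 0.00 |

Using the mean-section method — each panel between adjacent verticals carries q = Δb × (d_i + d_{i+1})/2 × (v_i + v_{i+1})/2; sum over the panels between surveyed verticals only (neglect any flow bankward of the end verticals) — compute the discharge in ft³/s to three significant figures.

84.8 ft³/s

Panel 1-2: Δb = 24.5 ft, d̄ = (0.00+2.12)/2 = 1.06, v̄ = (0.00+0.62)/2 = 0.31 → q = 24.5×1.06×0.31 = 8.051 ft³/s
Panel 2-3: Δb = 26.8 ft, d̄ = (2.12+2.65)/2 = 2.385, v̄ = (0.62+0.90)/2 = 0.76 → q = 26.8×2.385×0.76 = 48.58 ft³/s
Panel 3-4: Δb = 6.8 ft, d̄ = (2.65+2.45)/2 = 2.55, v̄ = (0.90+0.82)/2 = 0.86 → q = 6.8×2.55×0.86 = 14.91 ft³/s
Panel 4-5: Δb = 26.4 ft, d̄ = (2.45+0.00)/2 = 1.225, v̄ = (0.82+0.00)/2 = 0.41 → q = 26.4×1.225×0.41 = 13.26 ft³/s
Q = Σ q = 84.80 ft³/s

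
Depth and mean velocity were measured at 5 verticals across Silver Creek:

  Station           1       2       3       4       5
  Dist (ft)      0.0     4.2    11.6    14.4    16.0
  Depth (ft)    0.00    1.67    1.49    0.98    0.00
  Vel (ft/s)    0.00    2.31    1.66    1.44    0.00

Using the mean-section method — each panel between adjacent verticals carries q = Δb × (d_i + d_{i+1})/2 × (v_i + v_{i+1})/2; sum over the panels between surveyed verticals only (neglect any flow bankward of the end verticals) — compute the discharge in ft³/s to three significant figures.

Panel 1-2: Δb = 4.2 ft, d̄ = (0.00+1.67)/2 = 0.835, v̄ = (0.00+2.31)/2 = 1.155 → q = 4.2×0.835×1.155 = 4.051 ft³/s
Panel 2-3: Δb = 7.4 ft, d̄ = (1.67+1.49)/2 = 1.58, v̄ = (2.31+1.66)/2 = 1.985 → q = 7.4×1.58×1.985 = 23.21 ft³/s
Panel 3-4: Δb = 2.8 ft, d̄ = (1.49+0.98)/2 = 1.235, v̄ = (1.66+1.44)/2 = 1.55 → q = 2.8×1.235×1.55 = 5.360 ft³/s
Panel 4-5: Δb = 1.6 ft, d̄ = (0.98+0.00)/2 = 0.49, v̄ = (1.44+0.00)/2 = 0.72 → q = 1.6×0.49×0.72 = 0.5645 ft³/s
Q = Σ q = 33.18 ft³/s

33.2 ft³/s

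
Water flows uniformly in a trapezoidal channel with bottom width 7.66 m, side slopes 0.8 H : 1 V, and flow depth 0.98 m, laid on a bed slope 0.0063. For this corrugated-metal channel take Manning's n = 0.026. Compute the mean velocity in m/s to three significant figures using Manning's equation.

2.66 m/s

A = (b + z·y)·y = (7.66 + 0.8×0.98)×0.98 = 8.275 m²
P = b + 2y√(1+z²) = 7.66 + 2×0.98×√(1+0.8²) = 10.17 m
R = A/P = 8.275/10.17 = 0.8137 m
Q = (1/n)·A·R^(2/3)·S^(1/2) = (1/0.026) × 8.275 × 0.8137^(2/3) × 0.0063^(1/2) = 22.02 m³/s
V = Q/A = 22.02/8.275 = 2.661 m/s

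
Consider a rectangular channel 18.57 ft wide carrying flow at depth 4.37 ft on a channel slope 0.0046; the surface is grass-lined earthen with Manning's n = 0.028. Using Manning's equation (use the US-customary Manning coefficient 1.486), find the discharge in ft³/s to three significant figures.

604 ft³/s

A = b·y = 18.57 × 4.37 = 81.15 ft²
P = b + 2y = 18.57 + 2×4.37 = 27.31 ft
R = A/P = 81.15/27.31 = 2.971 ft
Q = (1.486/n)·A·R^(2/3)·S^(1/2) = (1.486/0.028) × 81.15 × 2.971^(2/3) × 0.0046^(1/2) = 603.7 ft³/s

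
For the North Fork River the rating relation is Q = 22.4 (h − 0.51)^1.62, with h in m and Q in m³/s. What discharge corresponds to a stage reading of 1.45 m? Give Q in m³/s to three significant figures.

20.3 m³/s

Q = 22.4 × (1.45 − 0.51)^1.62 = 22.4 × 0.94^1.62 = 20.26 m³/s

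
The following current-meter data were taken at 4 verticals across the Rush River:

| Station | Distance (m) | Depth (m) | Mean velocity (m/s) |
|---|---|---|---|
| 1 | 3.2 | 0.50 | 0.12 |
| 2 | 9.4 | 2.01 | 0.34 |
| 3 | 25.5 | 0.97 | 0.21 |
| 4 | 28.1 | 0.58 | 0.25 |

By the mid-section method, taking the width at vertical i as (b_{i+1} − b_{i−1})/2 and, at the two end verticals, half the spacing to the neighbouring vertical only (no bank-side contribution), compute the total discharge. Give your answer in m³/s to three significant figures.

w_1 = (9.4 − 3.2)/2 = 3.1 m; q_1 = 0.12 × 0.50 × 3.1 = 0.1860 m³/s
w_2 = (25.5 − 3.2)/2 = 11.15 m; q_2 = 0.34 × 2.01 × 11.15 = 7.620 m³/s
w_3 = (28.1 − 9.4)/2 = 9.35 m; q_3 = 0.21 × 0.97 × 9.35 = 1.905 m³/s
w_4 = (28.1 − 25.5)/2 = 1.3 m; q_4 = 0.25 × 0.58 × 1.3 = 0.1885 m³/s
Q = Σ qᵢ = 9.899 m³/s

9.90 m³/s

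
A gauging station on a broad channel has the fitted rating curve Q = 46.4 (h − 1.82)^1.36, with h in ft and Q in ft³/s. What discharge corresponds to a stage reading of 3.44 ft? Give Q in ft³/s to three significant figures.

Q = 46.4 × (3.44 − 1.82)^1.36 = 46.4 × 1.62^1.36 = 89.42 ft³/s

89.4 ft³/s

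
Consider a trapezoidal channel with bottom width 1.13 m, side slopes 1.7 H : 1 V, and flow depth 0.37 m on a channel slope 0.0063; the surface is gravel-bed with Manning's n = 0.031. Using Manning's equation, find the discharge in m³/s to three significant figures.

0.664 m³/s

A = (b + z·y)·y = (1.13 + 1.7×0.37)×0.37 = 0.6508 m²
P = b + 2y√(1+z²) = 1.13 + 2×0.37×√(1+1.7²) = 2.590 m
R = A/P = 0.6508/2.590 = 0.2513 m
Q = (1/n)·A·R^(2/3)·S^(1/2) = (1/0.031) × 0.6508 × 0.2513^(2/3) × 0.0063^(1/2) = 0.6637 m³/s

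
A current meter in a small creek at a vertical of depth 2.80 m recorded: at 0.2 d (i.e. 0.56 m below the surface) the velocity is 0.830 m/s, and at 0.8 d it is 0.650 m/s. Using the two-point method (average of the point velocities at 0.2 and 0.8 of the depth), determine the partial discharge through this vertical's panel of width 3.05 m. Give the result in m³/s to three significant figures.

v̄ = (0.830 + 0.650) / 2 = 0.7400 m/s
q = v̄ × d × w = 0.7400 × 2.80 × 3.05 = 6.320 m³/s

6.32 m³/s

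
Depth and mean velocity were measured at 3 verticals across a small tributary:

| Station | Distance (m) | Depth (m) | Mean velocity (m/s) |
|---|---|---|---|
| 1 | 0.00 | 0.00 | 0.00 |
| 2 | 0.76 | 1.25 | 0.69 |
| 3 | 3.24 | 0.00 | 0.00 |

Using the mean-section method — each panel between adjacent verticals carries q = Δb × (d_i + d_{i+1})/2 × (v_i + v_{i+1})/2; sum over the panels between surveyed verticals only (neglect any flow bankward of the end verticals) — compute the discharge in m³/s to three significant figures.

Panel 1-2: Δb = 0.76 m, d̄ = (0.00+1.25)/2 = 0.625, v̄ = (0.00+0.69)/2 = 0.345 → q = 0.76×0.625×0.345 = 0.1639 m³/s
Panel 2-3: Δb = 2.48 m, d̄ = (1.25+0.00)/2 = 0.625, v̄ = (0.69+0.00)/2 = 0.345 → q = 2.48×0.625×0.345 = 0.5348 m³/s
Q = Σ q = 0.6986 m³/s

0.699 m³/s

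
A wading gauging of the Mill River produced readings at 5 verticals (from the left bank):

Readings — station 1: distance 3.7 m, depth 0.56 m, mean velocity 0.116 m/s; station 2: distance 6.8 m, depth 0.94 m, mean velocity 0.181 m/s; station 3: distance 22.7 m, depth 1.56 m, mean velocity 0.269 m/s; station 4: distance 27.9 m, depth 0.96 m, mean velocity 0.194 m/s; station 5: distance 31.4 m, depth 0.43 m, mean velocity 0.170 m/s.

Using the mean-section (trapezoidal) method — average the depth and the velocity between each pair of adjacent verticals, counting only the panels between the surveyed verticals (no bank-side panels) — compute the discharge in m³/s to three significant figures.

6.78 m³/s

Panel 1-2: Δb = 3.1 m, d̄ = (0.56+0.94)/2 = 0.75, v̄ = (0.116+0.181)/2 = 0.1485 → q = 3.1×0.75×0.1485 = 0.3453 m³/s
Panel 2-3: Δb = 15.9 m, d̄ = (0.94+1.56)/2 = 1.25, v̄ = (0.181+0.269)/2 = 0.225 → q = 15.9×1.25×0.225 = 4.472 m³/s
Panel 3-4: Δb = 5.2 m, d̄ = (1.56+0.96)/2 = 1.26, v̄ = (0.269+0.194)/2 = 0.2315 → q = 5.2×1.26×0.2315 = 1.517 m³/s
Panel 4-5: Δb = 3.5 m, d̄ = (0.96+0.43)/2 = 0.695, v̄ = (0.194+0.170)/2 = 0.182 → q = 3.5×0.695×0.182 = 0.4427 m³/s
Q = Σ q = 6.777 m³/s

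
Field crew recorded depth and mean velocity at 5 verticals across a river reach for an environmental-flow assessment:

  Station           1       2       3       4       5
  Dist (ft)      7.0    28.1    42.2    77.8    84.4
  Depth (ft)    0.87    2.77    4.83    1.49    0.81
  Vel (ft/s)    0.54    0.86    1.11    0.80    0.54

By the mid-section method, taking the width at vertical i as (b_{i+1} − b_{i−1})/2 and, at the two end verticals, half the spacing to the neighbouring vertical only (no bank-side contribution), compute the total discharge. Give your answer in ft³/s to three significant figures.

w_1 = (28.1 − 7.0)/2 = 10.55 ft; q_1 = 0.54 × 0.87 × 10.55 = 4.956 ft³/s
w_2 = (42.2 − 7.0)/2 = 17.6 ft; q_2 = 0.86 × 2.77 × 17.6 = 41.93 ft³/s
w_3 = (77.8 − 28.1)/2 = 24.85 ft; q_3 = 1.11 × 4.83 × 24.85 = 133.2 ft³/s
w_4 = (84.4 − 42.2)/2 = 21.1 ft; q_4 = 0.80 × 1.49 × 21.1 = 25.15 ft³/s
w_5 = (84.4 − 77.8)/2 = 3.3 ft; q_5 = 0.54 × 0.81 × 3.3 = 1.443 ft³/s
Q = Σ qᵢ = 206.7 ft³/s

207 ft³/s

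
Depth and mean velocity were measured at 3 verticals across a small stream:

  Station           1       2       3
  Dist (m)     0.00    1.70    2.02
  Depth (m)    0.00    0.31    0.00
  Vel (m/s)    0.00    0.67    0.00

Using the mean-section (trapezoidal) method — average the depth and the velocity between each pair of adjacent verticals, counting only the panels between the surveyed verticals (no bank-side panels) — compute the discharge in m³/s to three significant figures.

Panel 1-2: Δb = 1.7 m, d̄ = (0.00+0.31)/2 = 0.155, v̄ = (0.00+0.67)/2 = 0.335 → q = 1.7×0.155×0.335 = 0.08827 m³/s
Panel 2-3: Δb = 0.32 m, d̄ = (0.31+0.00)/2 = 0.155, v̄ = (0.67+0.00)/2 = 0.335 → q = 0.32×0.155×0.335 = 0.01662 m³/s
Q = Σ q = 0.1049 m³/s

0.105 m³/s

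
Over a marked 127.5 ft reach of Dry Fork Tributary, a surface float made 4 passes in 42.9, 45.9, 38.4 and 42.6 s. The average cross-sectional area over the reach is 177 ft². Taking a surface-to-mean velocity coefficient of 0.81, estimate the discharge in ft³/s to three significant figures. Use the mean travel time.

t̄ = (42.9 + 45.9 + 38.4 + 42.6) / 4 = 42.45 s
v_surface = L / t̄ = 127.5 / 42.45 = 3.004 ft/s
v_mean = 0.81 × 3.004 = 2.433 ft/s
Q = A × v_mean = 177 × 2.433 = 430.6 ft³/s

431 ft³/s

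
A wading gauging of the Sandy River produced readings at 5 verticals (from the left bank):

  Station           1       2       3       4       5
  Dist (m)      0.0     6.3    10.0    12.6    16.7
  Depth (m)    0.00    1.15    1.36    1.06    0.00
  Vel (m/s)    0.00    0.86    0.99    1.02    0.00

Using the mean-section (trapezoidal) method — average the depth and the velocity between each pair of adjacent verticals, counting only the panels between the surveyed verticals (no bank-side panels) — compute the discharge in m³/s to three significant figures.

Panel 1-2: Δb = 6.3 m, d̄ = (0.00+1.15)/2 = 0.575, v̄ = (0.00+0.86)/2 = 0.43 → q = 6.3×0.575×0.43 = 1.558 m³/s
Panel 2-3: Δb = 3.7 m, d̄ = (1.15+1.36)/2 = 1.255, v̄ = (0.86+0.99)/2 = 0.925 → q = 3.7×1.255×0.925 = 4.295 m³/s
Panel 3-4: Δb = 2.6 m, d̄ = (1.36+1.06)/2 = 1.21, v̄ = (0.99+1.02)/2 = 1.005 → q = 2.6×1.21×1.005 = 3.162 m³/s
Panel 4-5: Δb = 4.1 m, d̄ = (1.06+0.00)/2 = 0.53, v̄ = (1.02+0.00)/2 = 0.51 → q = 4.1×0.53×0.51 = 1.108 m³/s
Q = Σ q = 10.12 m³/s

10.1 m³/s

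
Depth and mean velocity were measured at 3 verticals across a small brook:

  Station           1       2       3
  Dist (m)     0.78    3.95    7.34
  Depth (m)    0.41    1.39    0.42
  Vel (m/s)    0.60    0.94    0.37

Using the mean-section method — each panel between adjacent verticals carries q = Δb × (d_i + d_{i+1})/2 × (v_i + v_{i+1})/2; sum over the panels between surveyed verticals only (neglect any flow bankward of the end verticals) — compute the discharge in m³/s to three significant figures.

4.21 m³/s

Panel 1-2: Δb = 3.17 m, d̄ = (0.41+1.39)/2 = 0.9, v̄ = (0.60+0.94)/2 = 0.77 → q = 3.17×0.9×0.77 = 2.197 m³/s
Panel 2-3: Δb = 3.39 m, d̄ = (1.39+0.42)/2 = 0.905, v̄ = (0.94+0.37)/2 = 0.655 → q = 3.39×0.905×0.655 = 2.010 m³/s
Q = Σ q = 4.206 m³/s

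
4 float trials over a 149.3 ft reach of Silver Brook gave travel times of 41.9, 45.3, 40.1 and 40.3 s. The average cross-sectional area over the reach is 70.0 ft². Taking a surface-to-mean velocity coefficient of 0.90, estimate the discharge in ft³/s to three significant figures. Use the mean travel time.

224 ft³/s

t̄ = (41.9 + 45.3 + 40.1 + 40.3) / 4 = 41.9 s
v_surface = L / t̄ = 149.3 / 41.9 = 3.563 ft/s
v_mean = 0.90 × 3.563 = 3.207 ft/s
Q = A × v_mean = 70.0 × 3.207 = 224.5 ft³/s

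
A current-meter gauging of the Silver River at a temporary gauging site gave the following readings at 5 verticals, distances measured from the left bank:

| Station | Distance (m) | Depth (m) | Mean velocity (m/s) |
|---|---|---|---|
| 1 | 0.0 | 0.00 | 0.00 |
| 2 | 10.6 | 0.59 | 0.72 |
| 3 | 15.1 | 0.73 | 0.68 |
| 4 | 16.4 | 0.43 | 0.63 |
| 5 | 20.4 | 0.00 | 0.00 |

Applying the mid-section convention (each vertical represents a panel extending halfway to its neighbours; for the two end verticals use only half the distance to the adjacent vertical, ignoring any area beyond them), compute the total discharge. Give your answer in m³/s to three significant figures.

5.36 m³/s

w_2 = (15.1 − 0.0)/2 = 7.55 m; q_2 = 0.72 × 0.59 × 7.55 = 3.207 m³/s
w_3 = (16.4 − 10.6)/2 = 2.9 m; q_3 = 0.68 × 0.73 × 2.9 = 1.440 m³/s
w_4 = (20.4 − 15.1)/2 = 2.65 m; q_4 = 0.63 × 0.43 × 2.65 = 0.7179 m³/s
Stations 1, 5 contribute zero (depth or velocity is 0).
Q = Σ qᵢ = 5.365 m³/s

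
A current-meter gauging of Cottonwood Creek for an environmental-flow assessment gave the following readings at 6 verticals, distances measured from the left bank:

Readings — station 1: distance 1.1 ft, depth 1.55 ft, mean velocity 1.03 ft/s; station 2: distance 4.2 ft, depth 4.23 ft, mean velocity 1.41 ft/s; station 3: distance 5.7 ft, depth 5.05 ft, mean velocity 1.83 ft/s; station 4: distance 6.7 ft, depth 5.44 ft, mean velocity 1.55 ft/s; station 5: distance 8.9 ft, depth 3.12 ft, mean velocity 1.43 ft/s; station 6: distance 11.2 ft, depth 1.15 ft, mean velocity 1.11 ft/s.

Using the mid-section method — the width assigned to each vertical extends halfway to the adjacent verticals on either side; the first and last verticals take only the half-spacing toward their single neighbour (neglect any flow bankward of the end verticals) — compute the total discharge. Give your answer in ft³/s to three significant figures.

52.7 ft³/s

w_1 = (4.2 − 1.1)/2 = 1.55 ft; q_1 = 1.03 × 1.55 × 1.55 = 2.475 ft³/s
w_2 = (5.7 − 1.1)/2 = 2.3 ft; q_2 = 1.41 × 4.23 × 2.3 = 13.72 ft³/s
w_3 = (6.7 − 4.2)/2 = 1.25 ft; q_3 = 1.83 × 5.05 × 1.25 = 11.55 ft³/s
w_4 = (8.9 − 5.7)/2 = 1.6 ft; q_4 = 1.55 × 5.44 × 1.6 = 13.49 ft³/s
w_5 = (11.2 − 6.7)/2 = 2.25 ft; q_5 = 1.43 × 3.12 × 2.25 = 10.04 ft³/s
w_6 = (11.2 − 8.9)/2 = 1.15 ft; q_6 = 1.11 × 1.15 × 1.15 = 1.468 ft³/s
Q = Σ qᵢ = 52.74 ft³/s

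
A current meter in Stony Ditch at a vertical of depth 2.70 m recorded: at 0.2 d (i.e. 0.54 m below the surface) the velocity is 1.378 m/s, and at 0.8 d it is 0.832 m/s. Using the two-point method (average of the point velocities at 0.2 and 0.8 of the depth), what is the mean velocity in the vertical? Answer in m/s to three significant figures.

1.11 m/s

v̄ = (1.378 + 0.832) / 2 = 1.105 m/s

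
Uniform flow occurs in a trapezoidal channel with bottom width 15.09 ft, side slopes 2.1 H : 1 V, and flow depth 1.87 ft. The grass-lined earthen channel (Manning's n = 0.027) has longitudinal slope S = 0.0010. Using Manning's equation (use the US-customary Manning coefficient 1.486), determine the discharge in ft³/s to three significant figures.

A = (b + z·y)·y = (15.09 + 2.1×1.87)×1.87 = 35.56 ft²
P = b + 2y√(1+z²) = 15.09 + 2×1.87×√(1+2.1²) = 23.79 ft
R = A/P = 35.56/23.79 = 1.495 ft
Q = (1.486/n)·A·R^(2/3)·S^(1/2) = (1.486/0.027) × 35.56 × 1.495^(2/3) × 0.0010^(1/2) = 80.92 ft³/s

80.9 ft³/s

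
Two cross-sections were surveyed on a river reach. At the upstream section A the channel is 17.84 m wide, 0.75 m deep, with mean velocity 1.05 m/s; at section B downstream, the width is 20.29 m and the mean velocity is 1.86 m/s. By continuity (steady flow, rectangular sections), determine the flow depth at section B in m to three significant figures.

0.372 m

Q = A₁V₁ = (17.84×0.75) × 1.05 = 14.05 m³/s
d₂ = Q/(b₂ V₂) = 14.05/(20.29×1.86) = 0.3723 m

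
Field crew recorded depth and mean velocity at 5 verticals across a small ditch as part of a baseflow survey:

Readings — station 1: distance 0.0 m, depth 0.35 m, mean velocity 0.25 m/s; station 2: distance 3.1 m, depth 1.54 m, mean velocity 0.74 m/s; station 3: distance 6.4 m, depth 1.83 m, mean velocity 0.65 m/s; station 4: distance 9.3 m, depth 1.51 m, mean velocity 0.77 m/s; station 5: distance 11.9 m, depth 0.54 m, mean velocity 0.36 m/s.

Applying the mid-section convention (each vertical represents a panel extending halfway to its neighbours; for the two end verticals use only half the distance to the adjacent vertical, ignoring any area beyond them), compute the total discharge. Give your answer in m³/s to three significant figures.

10.9 m³/s

w_1 = (3.1 − 0.0)/2 = 1.55 m; q_1 = 0.25 × 0.35 × 1.55 = 0.1356 m³/s
w_2 = (6.4 − 0.0)/2 = 3.2 m; q_2 = 0.74 × 1.54 × 3.2 = 3.647 m³/s
w_3 = (9.3 − 3.1)/2 = 3.1 m; q_3 = 0.65 × 1.83 × 3.1 = 3.687 m³/s
w_4 = (11.9 − 6.4)/2 = 2.75 m; q_4 = 0.77 × 1.51 × 2.75 = 3.197 m³/s
w_5 = (11.9 − 9.3)/2 = 1.3 m; q_5 = 0.36 × 0.54 × 1.3 = 0.2527 m³/s
Q = Σ qᵢ = 10.92 m³/s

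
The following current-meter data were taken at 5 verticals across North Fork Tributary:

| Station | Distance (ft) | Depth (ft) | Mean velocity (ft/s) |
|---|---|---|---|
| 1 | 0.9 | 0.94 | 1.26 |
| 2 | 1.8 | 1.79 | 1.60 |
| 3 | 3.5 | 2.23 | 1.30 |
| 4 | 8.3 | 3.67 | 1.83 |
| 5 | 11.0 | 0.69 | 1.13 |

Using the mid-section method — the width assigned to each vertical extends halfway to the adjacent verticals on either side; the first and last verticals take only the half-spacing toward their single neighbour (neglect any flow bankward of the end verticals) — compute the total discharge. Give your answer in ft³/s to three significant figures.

39.9 ft³/s

w_1 = (1.8 − 0.9)/2 = 0.45 ft; q_1 = 1.26 × 0.94 × 0.45 = 0.5330 ft³/s
w_2 = (3.5 − 0.9)/2 = 1.3 ft; q_2 = 1.60 × 1.79 × 1.3 = 3.723 ft³/s
w_3 = (8.3 − 1.8)/2 = 3.25 ft; q_3 = 1.30 × 2.23 × 3.25 = 9.422 ft³/s
w_4 = (11.0 − 3.5)/2 = 3.75 ft; q_4 = 1.83 × 3.67 × 3.75 = 25.19 ft³/s
w_5 = (11.0 − 8.3)/2 = 1.35 ft; q_5 = 1.13 × 0.69 × 1.35 = 1.053 ft³/s
Q = Σ qᵢ = 39.92 ft³/s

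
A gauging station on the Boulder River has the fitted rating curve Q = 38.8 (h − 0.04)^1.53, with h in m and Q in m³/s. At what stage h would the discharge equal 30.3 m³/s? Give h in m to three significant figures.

0.891 m

h − h₀ = (Q/C)^(1/b) = (30.3/38.8)^(1/1.53) = 0.8508 m
h = 0.04 + 0.8508 = 0.8908 m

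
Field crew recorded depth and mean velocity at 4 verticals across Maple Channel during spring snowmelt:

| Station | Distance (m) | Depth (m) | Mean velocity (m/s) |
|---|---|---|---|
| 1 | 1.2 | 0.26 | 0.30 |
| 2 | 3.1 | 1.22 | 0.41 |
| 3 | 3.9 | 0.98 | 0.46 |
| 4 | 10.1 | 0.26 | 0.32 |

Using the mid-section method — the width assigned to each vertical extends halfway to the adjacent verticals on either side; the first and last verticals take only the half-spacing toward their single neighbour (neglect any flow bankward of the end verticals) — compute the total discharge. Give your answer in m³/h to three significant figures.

w_1 = (3.1 − 1.2)/2 = 0.95 m; q_1 = 0.30 × 0.26 × 0.95 = 0.07410 m³/s
w_2 = (3.9 − 1.2)/2 = 1.35 m; q_2 = 0.41 × 1.22 × 1.35 = 0.6753 m³/s
w_3 = (10.1 − 3.1)/2 = 3.5 m; q_3 = 0.46 × 0.98 × 3.5 = 1.578 m³/s
w_4 = (10.1 − 3.9)/2 = 3.1 m; q_4 = 0.32 × 0.26 × 3.1 = 0.2579 m³/s
Q = Σ qᵢ = 2.585 m³/s
= 2.585 × 3600 = 9306 m³/h

9310 m³/h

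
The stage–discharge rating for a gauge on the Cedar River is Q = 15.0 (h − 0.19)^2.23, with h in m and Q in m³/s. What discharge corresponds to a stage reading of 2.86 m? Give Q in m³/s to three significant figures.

134 m³/s

Q = 15.0 × (2.86 − 0.19)^2.23 = 15.0 × 2.67^2.23 = 134.0 m³/s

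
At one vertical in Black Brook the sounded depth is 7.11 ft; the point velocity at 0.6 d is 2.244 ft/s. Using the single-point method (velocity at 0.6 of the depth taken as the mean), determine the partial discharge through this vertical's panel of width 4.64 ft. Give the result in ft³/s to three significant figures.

v̄ = v₀.₆ = 2.244 ft/s
q = v̄ × d × w = 2.244 × 7.11 × 4.64 = 74.03 ft³/s

74.0 ft³/s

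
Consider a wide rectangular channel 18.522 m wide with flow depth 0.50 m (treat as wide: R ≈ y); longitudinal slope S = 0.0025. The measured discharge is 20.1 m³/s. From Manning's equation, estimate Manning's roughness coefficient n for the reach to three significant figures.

0.0145

A = b·y = 18.522 × 0.50 = 9.261 m²
Wide channel: R ≈ y = 0.50 m
n = (1/Q)·A·R^(2/3)·S^(1/2) = (1/20.1) × 9.261 × 0.6300 × 0.05000 = 0.01451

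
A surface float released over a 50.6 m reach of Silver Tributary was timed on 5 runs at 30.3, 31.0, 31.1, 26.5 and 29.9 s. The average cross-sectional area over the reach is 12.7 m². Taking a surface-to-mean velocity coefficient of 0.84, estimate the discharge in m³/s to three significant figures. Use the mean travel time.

t̄ = (30.3 + 31.0 + 31.1 + 26.5 + 29.9) / 5 = 29.76 s
v_surface = L / t̄ = 50.6 / 29.76 = 1.700 m/s
v_mean = 0.84 × 1.700 = 1.428 m/s
Q = A × v_mean = 12.7 × 1.428 = 18.14 m³/s

18.1 m³/s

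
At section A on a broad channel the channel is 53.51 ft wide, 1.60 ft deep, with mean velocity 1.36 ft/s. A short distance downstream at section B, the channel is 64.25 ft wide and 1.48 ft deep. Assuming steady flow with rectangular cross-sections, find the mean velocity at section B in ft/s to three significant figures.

1.22 ft/s

Q = A₁V₁ = (53.51×1.60) × 1.36 = 116.4 ft³/s
A₂ = 64.25 × 1.48 = 95.09 ft²
V₂ = Q/A₂ = 116.4/95.09 = 1.225 ft/s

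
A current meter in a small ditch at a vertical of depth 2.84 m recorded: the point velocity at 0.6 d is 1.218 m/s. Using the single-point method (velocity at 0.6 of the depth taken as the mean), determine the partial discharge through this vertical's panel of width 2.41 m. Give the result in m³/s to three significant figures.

v̄ = v₀.₆ = 1.218 m/s
q = v̄ × d × w = 1.218 × 2.84 × 2.41 = 8.336 m³/s

8.34 m³/s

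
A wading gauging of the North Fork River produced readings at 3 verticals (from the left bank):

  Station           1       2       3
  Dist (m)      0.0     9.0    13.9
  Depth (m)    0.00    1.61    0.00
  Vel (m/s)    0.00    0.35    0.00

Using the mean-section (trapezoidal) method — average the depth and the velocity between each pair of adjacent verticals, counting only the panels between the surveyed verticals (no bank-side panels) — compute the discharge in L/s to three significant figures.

Panel 1-2: Δb = 9 m, d̄ = (0.00+1.61)/2 = 0.805, v̄ = (0.00+0.35)/2 = 0.175 → q = 9×0.805×0.175 = 1.268 m³/s
Panel 2-3: Δb = 4.9 m, d̄ = (1.61+0.00)/2 = 0.805, v̄ = (0.35+0.00)/2 = 0.175 → q = 4.9×0.805×0.175 = 0.6903 m³/s
Q = Σ q = 1.958 m³/s
= 1.958 × 1000 = 1958 L/s

1960 L/s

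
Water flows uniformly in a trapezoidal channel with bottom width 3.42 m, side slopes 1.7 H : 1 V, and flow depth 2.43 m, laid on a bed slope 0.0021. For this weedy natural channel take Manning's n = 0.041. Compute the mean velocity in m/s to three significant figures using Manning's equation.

A = (b + z·y)·y = (3.42 + 1.7×2.43)×2.43 = 18.35 m²
P = b + 2y√(1+z²) = 3.42 + 2×2.43×√(1+1.7²) = 13.01 m
R = A/P = 18.35/13.01 = 1.411 m
Q = (1/n)·A·R^(2/3)·S^(1/2) = (1/0.041) × 18.35 × 1.411^(2/3) × 0.0021^(1/2) = 25.80 m³/s
V = Q/A = 25.80/18.35 = 1.406 m/s

1.41 m/s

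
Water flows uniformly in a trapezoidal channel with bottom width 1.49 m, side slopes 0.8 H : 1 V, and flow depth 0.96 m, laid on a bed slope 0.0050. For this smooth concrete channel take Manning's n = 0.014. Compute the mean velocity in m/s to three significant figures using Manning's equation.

3.39 m/s

A = (b + z·y)·y = (1.49 + 0.8×0.96)×0.96 = 2.168 m²
P = b + 2y√(1+z²) = 1.49 + 2×0.96×√(1+0.8²) = 3.949 m
R = A/P = 2.168/3.949 = 0.5489 m
Q = (1/n)·A·R^(2/3)·S^(1/2) = (1/0.014) × 2.168 × 0.5489^(2/3) × 0.0050^(1/2) = 7.340 m³/s
V = Q/A = 7.340/2.168 = 3.386 m/s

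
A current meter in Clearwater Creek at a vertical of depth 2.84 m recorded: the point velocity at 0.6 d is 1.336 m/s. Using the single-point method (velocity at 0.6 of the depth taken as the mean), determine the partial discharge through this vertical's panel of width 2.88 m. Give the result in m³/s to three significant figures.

v̄ = v₀.₆ = 1.336 m/s
q = v̄ × d × w = 1.336 × 2.84 × 2.88 = 10.93 m³/s

10.9 m³/s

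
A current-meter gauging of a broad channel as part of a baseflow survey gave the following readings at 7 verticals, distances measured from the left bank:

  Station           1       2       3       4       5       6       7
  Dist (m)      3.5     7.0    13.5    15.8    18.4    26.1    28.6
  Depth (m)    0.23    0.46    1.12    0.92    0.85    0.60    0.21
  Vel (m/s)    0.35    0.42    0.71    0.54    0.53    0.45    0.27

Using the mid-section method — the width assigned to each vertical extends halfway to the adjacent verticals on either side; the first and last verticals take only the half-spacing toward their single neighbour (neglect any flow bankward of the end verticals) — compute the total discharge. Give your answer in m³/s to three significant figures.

9.59 m³/s

w_1 = (7.0 − 3.5)/2 = 1.75 m; q_1 = 0.35 × 0.23 × 1.75 = 0.1409 m³/s
w_2 = (13.5 − 3.5)/2 = 5 m; q_2 = 0.42 × 0.46 × 5 = 0.9660 m³/s
w_3 = (15.8 − 7.0)/2 = 4.4 m; q_3 = 0.71 × 1.12 × 4.4 = 3.499 m³/s
w_4 = (18.4 − 13.5)/2 = 2.45 m; q_4 = 0.54 × 0.92 × 2.45 = 1.217 m³/s
w_5 = (26.1 − 15.8)/2 = 5.15 m; q_5 = 0.53 × 0.85 × 5.15 = 2.320 m³/s
w_6 = (28.6 − 18.4)/2 = 5.1 m; q_6 = 0.45 × 0.60 × 5.1 = 1.377 m³/s
w_7 = (28.6 − 26.1)/2 = 1.25 m; q_7 = 0.27 × 0.21 × 1.25 = 0.07088 m³/s
Q = Σ qᵢ = 9.591 m³/s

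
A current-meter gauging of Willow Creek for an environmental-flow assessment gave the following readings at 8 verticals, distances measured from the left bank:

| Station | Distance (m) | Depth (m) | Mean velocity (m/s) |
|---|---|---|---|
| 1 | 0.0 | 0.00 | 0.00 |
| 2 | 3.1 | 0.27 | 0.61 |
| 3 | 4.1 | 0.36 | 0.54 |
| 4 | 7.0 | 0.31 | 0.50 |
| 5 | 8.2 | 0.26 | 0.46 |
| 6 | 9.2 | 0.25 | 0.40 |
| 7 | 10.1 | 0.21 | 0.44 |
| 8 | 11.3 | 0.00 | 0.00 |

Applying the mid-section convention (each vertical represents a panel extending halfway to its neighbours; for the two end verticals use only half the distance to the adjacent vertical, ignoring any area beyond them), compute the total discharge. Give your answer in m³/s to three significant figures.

w_2 = (4.1 − 0.0)/2 = 2.05 m; q_2 = 0.61 × 0.27 × 2.05 = 0.3376 m³/s
w_3 = (7.0 − 3.1)/2 = 1.95 m; q_3 = 0.54 × 0.36 × 1.95 = 0.3791 m³/s
w_4 = (8.2 − 4.1)/2 = 2.05 m; q_4 = 0.50 × 0.31 × 2.05 = 0.3178 m³/s
w_5 = (9.2 − 7.0)/2 = 1.1 m; q_5 = 0.46 × 0.26 × 1.1 = 0.1316 m³/s
w_6 = (10.1 − 8.2)/2 = 0.95 m; q_6 = 0.40 × 0.25 × 0.95 = 0.09500 m³/s
w_7 = (11.3 − 9.2)/2 = 1.05 m; q_7 = 0.44 × 0.21 × 1.05 = 0.09702 m³/s
Stations 1, 8 contribute zero (depth or velocity is 0).
Q = Σ qᵢ = 1.358 m³/s

1.36 m³/s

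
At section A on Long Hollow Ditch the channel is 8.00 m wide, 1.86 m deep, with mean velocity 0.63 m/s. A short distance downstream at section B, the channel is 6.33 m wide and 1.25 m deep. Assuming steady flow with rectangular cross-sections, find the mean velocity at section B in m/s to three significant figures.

Q = A₁V₁ = (8.00×1.86) × 0.63 = 9.374 m³/s
A₂ = 6.33 × 1.25 = 7.913 m²
V₂ = Q/A₂ = 9.374/7.913 = 1.185 m/s

1.18 m/s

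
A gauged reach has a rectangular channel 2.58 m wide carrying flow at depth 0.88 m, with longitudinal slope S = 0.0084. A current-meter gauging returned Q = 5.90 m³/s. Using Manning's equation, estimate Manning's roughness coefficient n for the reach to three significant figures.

0.0229

A = b·y = 2.58 × 0.88 = 2.270 m²
P = b + 2y = 2.58 + 2×0.88 = 4.340 m
R = A/P = 2.270/4.340 = 0.5231 m
n = (1/Q)·A·R^(2/3)·S^(1/2) = (1/5.90) × 2.270 × 0.6492 × 0.09165 = 0.02290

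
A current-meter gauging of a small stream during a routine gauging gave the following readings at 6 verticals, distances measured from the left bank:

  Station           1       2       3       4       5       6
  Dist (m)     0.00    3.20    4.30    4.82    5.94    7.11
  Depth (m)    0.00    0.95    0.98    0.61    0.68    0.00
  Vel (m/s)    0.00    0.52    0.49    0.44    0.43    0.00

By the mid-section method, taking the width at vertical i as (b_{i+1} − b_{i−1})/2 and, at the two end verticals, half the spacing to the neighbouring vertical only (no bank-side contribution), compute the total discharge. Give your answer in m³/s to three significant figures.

2.01 m³/s

w_2 = (4.30 − 0.00)/2 = 2.15 m; q_2 = 0.52 × 0.95 × 2.15 = 1.062 m³/s
w_3 = (4.82 − 3.20)/2 = 0.81 m; q_3 = 0.49 × 0.98 × 0.81 = 0.3890 m³/s
w_4 = (5.94 − 4.30)/2 = 0.82 m; q_4 = 0.44 × 0.61 × 0.82 = 0.2201 m³/s
w_5 = (7.11 − 4.82)/2 = 1.145 m; q_5 = 0.43 × 0.68 × 1.145 = 0.3348 m³/s
Stations 1, 6 contribute zero (depth or velocity is 0).
Q = Σ qᵢ = 2.006 m³/s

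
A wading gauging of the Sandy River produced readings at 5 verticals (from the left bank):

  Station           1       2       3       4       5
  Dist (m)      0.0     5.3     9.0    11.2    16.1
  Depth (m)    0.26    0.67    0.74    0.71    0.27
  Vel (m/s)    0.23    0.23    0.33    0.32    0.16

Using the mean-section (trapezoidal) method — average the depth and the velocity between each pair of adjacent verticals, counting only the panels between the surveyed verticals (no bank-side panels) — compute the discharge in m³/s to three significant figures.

2.39 m³/s

Panel 1-2: Δb = 5.3 m, d̄ = (0.26+0.67)/2 = 0.465, v̄ = (0.23+0.23)/2 = 0.23 → q = 5.3×0.465×0.23 = 0.5668 m³/s
Panel 2-3: Δb = 3.7 m, d̄ = (0.67+0.74)/2 = 0.705, v̄ = (0.23+0.33)/2 = 0.28 → q = 3.7×0.705×0.28 = 0.7304 m³/s
Panel 3-4: Δb = 2.2 m, d̄ = (0.74+0.71)/2 = 0.725, v̄ = (0.33+0.32)/2 = 0.325 → q = 2.2×0.725×0.325 = 0.5184 m³/s
Panel 4-5: Δb = 4.9 m, d̄ = (0.71+0.27)/2 = 0.49, v̄ = (0.32+0.16)/2 = 0.24 → q = 4.9×0.49×0.24 = 0.5762 m³/s
Q = Σ q = 2.392 m³/s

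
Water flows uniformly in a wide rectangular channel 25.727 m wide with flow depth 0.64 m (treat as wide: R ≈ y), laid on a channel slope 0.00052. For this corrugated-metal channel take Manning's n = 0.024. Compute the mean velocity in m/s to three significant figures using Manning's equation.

0.706 m/s

A = b·y = 25.727 × 0.64 = 16.47 m²
Wide channel: R ≈ y = 0.64 m
Q = (1/n)·A·R^(2/3)·S^(1/2) = (1/0.024) × 16.47 × 0.6400^(2/3) × 0.00052^(1/2) = 11.62 m³/s
V = Q/A = 11.62/16.47 = 0.7056 m/s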